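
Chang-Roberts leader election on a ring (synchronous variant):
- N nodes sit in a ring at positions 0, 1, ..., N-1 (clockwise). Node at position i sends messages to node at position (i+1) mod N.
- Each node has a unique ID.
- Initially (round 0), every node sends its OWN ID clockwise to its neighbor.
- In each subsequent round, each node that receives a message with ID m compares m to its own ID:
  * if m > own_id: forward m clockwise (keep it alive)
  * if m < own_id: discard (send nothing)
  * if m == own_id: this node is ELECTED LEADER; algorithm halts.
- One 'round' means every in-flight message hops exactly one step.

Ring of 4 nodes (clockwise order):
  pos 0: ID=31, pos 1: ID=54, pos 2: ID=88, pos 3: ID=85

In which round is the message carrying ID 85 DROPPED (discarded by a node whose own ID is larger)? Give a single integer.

Round 1: pos1(id54) recv 31: drop; pos2(id88) recv 54: drop; pos3(id85) recv 88: fwd; pos0(id31) recv 85: fwd
Round 2: pos0(id31) recv 88: fwd; pos1(id54) recv 85: fwd
Round 3: pos1(id54) recv 88: fwd; pos2(id88) recv 85: drop
Round 4: pos2(id88) recv 88: ELECTED
Message ID 85 originates at pos 3; dropped at pos 2 in round 3

Answer: 3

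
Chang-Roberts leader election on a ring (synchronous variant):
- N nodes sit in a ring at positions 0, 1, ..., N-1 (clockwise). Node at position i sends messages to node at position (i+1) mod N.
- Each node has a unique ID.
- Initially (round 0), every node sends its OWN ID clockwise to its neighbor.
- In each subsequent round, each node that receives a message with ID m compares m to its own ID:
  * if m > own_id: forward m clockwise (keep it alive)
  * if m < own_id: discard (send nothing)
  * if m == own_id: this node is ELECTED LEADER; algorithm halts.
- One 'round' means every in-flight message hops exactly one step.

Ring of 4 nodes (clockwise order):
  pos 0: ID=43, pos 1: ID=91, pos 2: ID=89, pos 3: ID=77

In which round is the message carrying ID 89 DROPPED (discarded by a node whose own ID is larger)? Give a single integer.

Answer: 3

Derivation:
Round 1: pos1(id91) recv 43: drop; pos2(id89) recv 91: fwd; pos3(id77) recv 89: fwd; pos0(id43) recv 77: fwd
Round 2: pos3(id77) recv 91: fwd; pos0(id43) recv 89: fwd; pos1(id91) recv 77: drop
Round 3: pos0(id43) recv 91: fwd; pos1(id91) recv 89: drop
Round 4: pos1(id91) recv 91: ELECTED
Message ID 89 originates at pos 2; dropped at pos 1 in round 3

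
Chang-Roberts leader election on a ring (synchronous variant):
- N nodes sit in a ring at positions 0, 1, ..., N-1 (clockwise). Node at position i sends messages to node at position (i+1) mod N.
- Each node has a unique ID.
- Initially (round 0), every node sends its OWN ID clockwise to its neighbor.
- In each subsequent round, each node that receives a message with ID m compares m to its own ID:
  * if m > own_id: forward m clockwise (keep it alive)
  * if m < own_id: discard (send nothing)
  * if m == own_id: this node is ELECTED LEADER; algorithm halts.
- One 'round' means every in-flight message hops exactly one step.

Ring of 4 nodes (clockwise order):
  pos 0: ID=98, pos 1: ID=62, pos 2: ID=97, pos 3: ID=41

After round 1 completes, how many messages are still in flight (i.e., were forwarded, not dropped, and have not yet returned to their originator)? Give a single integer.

Answer: 2

Derivation:
Round 1: pos1(id62) recv 98: fwd; pos2(id97) recv 62: drop; pos3(id41) recv 97: fwd; pos0(id98) recv 41: drop
After round 1: 2 messages still in flight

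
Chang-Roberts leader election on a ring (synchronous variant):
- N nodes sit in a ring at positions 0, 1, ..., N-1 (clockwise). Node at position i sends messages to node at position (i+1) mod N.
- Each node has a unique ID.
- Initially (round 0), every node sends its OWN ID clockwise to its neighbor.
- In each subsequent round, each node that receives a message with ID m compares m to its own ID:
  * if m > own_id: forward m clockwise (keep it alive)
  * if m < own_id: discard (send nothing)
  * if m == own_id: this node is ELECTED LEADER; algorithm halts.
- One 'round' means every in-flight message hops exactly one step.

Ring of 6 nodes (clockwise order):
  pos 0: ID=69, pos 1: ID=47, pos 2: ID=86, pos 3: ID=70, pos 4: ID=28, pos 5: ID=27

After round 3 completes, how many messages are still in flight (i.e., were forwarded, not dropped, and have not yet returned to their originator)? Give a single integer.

Answer: 2

Derivation:
Round 1: pos1(id47) recv 69: fwd; pos2(id86) recv 47: drop; pos3(id70) recv 86: fwd; pos4(id28) recv 70: fwd; pos5(id27) recv 28: fwd; pos0(id69) recv 27: drop
Round 2: pos2(id86) recv 69: drop; pos4(id28) recv 86: fwd; pos5(id27) recv 70: fwd; pos0(id69) recv 28: drop
Round 3: pos5(id27) recv 86: fwd; pos0(id69) recv 70: fwd
After round 3: 2 messages still in flight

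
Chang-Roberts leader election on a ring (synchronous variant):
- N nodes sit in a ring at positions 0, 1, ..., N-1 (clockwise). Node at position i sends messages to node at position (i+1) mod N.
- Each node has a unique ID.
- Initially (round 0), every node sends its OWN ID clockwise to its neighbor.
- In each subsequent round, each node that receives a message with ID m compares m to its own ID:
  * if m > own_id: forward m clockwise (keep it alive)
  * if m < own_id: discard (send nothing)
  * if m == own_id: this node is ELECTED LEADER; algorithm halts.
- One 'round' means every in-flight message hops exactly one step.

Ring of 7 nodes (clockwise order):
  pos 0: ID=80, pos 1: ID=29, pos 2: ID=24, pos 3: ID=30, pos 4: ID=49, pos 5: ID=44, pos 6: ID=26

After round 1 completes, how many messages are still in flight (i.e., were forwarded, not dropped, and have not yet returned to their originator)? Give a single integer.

Round 1: pos1(id29) recv 80: fwd; pos2(id24) recv 29: fwd; pos3(id30) recv 24: drop; pos4(id49) recv 30: drop; pos5(id44) recv 49: fwd; pos6(id26) recv 44: fwd; pos0(id80) recv 26: drop
After round 1: 4 messages still in flight

Answer: 4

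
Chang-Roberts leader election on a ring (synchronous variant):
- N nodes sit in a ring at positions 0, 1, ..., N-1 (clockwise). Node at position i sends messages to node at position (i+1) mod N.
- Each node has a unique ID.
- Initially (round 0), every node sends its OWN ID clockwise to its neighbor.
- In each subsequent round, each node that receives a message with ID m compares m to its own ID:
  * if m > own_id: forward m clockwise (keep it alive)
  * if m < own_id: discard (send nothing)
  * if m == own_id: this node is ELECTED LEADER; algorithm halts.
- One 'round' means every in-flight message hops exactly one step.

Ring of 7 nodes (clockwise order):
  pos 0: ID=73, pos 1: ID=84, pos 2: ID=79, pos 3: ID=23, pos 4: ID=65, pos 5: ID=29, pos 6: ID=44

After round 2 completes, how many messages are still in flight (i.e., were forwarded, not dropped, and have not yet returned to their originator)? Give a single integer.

Answer: 3

Derivation:
Round 1: pos1(id84) recv 73: drop; pos2(id79) recv 84: fwd; pos3(id23) recv 79: fwd; pos4(id65) recv 23: drop; pos5(id29) recv 65: fwd; pos6(id44) recv 29: drop; pos0(id73) recv 44: drop
Round 2: pos3(id23) recv 84: fwd; pos4(id65) recv 79: fwd; pos6(id44) recv 65: fwd
After round 2: 3 messages still in flight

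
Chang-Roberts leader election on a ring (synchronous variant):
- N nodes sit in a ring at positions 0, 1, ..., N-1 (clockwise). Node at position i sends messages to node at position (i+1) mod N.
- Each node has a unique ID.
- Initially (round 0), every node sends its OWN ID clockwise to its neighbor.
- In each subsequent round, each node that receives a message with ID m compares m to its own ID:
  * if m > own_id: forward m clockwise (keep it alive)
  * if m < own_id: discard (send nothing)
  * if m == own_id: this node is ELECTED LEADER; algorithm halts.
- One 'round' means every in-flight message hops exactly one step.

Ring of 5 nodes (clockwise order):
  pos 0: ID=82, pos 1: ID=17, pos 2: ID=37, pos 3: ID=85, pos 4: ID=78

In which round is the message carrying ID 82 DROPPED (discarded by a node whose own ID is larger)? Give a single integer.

Round 1: pos1(id17) recv 82: fwd; pos2(id37) recv 17: drop; pos3(id85) recv 37: drop; pos4(id78) recv 85: fwd; pos0(id82) recv 78: drop
Round 2: pos2(id37) recv 82: fwd; pos0(id82) recv 85: fwd
Round 3: pos3(id85) recv 82: drop; pos1(id17) recv 85: fwd
Round 4: pos2(id37) recv 85: fwd
Round 5: pos3(id85) recv 85: ELECTED
Message ID 82 originates at pos 0; dropped at pos 3 in round 3

Answer: 3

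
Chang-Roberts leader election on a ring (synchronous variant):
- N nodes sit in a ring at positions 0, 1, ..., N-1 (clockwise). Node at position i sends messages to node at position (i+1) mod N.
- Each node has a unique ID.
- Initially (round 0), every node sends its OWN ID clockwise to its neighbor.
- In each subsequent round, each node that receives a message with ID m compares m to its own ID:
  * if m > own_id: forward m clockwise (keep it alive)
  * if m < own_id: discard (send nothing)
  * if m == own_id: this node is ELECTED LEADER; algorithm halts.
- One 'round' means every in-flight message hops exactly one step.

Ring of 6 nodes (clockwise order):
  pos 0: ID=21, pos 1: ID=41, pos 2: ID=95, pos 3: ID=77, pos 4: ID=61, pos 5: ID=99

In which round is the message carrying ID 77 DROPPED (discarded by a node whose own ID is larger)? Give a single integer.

Answer: 2

Derivation:
Round 1: pos1(id41) recv 21: drop; pos2(id95) recv 41: drop; pos3(id77) recv 95: fwd; pos4(id61) recv 77: fwd; pos5(id99) recv 61: drop; pos0(id21) recv 99: fwd
Round 2: pos4(id61) recv 95: fwd; pos5(id99) recv 77: drop; pos1(id41) recv 99: fwd
Round 3: pos5(id99) recv 95: drop; pos2(id95) recv 99: fwd
Round 4: pos3(id77) recv 99: fwd
Round 5: pos4(id61) recv 99: fwd
Round 6: pos5(id99) recv 99: ELECTED
Message ID 77 originates at pos 3; dropped at pos 5 in round 2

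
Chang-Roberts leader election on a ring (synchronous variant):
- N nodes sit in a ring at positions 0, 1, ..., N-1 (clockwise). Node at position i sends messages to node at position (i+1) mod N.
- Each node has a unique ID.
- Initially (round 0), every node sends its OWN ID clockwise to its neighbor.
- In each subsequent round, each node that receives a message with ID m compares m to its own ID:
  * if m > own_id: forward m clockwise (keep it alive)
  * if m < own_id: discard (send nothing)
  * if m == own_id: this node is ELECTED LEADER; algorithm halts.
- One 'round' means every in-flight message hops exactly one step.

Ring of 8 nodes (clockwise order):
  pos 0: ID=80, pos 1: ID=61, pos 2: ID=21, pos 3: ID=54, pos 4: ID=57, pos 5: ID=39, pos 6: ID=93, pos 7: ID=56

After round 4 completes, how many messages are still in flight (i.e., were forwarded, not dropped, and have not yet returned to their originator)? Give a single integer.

Answer: 3

Derivation:
Round 1: pos1(id61) recv 80: fwd; pos2(id21) recv 61: fwd; pos3(id54) recv 21: drop; pos4(id57) recv 54: drop; pos5(id39) recv 57: fwd; pos6(id93) recv 39: drop; pos7(id56) recv 93: fwd; pos0(id80) recv 56: drop
Round 2: pos2(id21) recv 80: fwd; pos3(id54) recv 61: fwd; pos6(id93) recv 57: drop; pos0(id80) recv 93: fwd
Round 3: pos3(id54) recv 80: fwd; pos4(id57) recv 61: fwd; pos1(id61) recv 93: fwd
Round 4: pos4(id57) recv 80: fwd; pos5(id39) recv 61: fwd; pos2(id21) recv 93: fwd
After round 4: 3 messages still in flight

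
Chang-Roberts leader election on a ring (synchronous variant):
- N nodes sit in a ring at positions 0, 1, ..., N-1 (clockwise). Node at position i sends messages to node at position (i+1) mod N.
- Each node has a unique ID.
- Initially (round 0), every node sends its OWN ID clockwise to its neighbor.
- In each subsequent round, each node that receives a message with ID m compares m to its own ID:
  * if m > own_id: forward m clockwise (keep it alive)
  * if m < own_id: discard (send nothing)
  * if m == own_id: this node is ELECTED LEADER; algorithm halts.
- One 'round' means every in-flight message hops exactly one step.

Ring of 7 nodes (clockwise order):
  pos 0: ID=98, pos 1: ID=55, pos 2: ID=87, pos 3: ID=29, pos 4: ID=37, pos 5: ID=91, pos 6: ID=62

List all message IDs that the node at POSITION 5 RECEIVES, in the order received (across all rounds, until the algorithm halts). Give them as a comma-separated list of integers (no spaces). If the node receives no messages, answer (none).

Answer: 37,87,98

Derivation:
Round 1: pos1(id55) recv 98: fwd; pos2(id87) recv 55: drop; pos3(id29) recv 87: fwd; pos4(id37) recv 29: drop; pos5(id91) recv 37: drop; pos6(id62) recv 91: fwd; pos0(id98) recv 62: drop
Round 2: pos2(id87) recv 98: fwd; pos4(id37) recv 87: fwd; pos0(id98) recv 91: drop
Round 3: pos3(id29) recv 98: fwd; pos5(id91) recv 87: drop
Round 4: pos4(id37) recv 98: fwd
Round 5: pos5(id91) recv 98: fwd
Round 6: pos6(id62) recv 98: fwd
Round 7: pos0(id98) recv 98: ELECTED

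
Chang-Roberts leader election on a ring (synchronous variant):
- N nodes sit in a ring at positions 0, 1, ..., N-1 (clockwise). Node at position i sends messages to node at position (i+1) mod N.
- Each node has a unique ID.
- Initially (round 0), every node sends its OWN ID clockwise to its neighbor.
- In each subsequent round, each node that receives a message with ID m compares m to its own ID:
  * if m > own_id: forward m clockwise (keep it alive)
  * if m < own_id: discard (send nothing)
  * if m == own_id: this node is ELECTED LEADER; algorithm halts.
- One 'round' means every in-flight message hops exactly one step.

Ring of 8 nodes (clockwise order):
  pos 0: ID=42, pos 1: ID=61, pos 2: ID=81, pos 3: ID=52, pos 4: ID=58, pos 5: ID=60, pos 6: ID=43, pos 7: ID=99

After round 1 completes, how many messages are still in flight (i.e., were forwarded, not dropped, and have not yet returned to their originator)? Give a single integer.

Round 1: pos1(id61) recv 42: drop; pos2(id81) recv 61: drop; pos3(id52) recv 81: fwd; pos4(id58) recv 52: drop; pos5(id60) recv 58: drop; pos6(id43) recv 60: fwd; pos7(id99) recv 43: drop; pos0(id42) recv 99: fwd
After round 1: 3 messages still in flight

Answer: 3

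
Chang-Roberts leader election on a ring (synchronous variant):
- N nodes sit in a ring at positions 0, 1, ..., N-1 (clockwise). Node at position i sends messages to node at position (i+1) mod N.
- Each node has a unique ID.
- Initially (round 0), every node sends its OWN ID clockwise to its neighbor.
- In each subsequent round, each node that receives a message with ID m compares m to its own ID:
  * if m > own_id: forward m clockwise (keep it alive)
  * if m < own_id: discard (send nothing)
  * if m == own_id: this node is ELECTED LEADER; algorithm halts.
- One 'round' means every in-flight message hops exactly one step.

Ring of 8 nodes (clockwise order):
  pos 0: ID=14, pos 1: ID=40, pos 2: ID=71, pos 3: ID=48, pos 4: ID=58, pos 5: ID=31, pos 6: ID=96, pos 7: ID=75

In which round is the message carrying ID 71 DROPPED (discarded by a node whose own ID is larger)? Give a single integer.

Answer: 4

Derivation:
Round 1: pos1(id40) recv 14: drop; pos2(id71) recv 40: drop; pos3(id48) recv 71: fwd; pos4(id58) recv 48: drop; pos5(id31) recv 58: fwd; pos6(id96) recv 31: drop; pos7(id75) recv 96: fwd; pos0(id14) recv 75: fwd
Round 2: pos4(id58) recv 71: fwd; pos6(id96) recv 58: drop; pos0(id14) recv 96: fwd; pos1(id40) recv 75: fwd
Round 3: pos5(id31) recv 71: fwd; pos1(id40) recv 96: fwd; pos2(id71) recv 75: fwd
Round 4: pos6(id96) recv 71: drop; pos2(id71) recv 96: fwd; pos3(id48) recv 75: fwd
Round 5: pos3(id48) recv 96: fwd; pos4(id58) recv 75: fwd
Round 6: pos4(id58) recv 96: fwd; pos5(id31) recv 75: fwd
Round 7: pos5(id31) recv 96: fwd; pos6(id96) recv 75: drop
Round 8: pos6(id96) recv 96: ELECTED
Message ID 71 originates at pos 2; dropped at pos 6 in round 4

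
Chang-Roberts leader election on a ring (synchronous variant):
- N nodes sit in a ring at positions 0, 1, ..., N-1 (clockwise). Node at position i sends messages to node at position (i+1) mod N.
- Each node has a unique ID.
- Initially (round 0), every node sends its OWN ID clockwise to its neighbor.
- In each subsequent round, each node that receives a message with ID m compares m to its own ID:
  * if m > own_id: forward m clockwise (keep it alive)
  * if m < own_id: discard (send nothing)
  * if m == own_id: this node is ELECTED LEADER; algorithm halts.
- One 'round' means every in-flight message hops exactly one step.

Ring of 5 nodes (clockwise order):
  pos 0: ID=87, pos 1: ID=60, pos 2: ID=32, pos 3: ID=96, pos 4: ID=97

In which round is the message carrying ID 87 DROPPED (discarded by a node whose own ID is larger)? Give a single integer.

Answer: 3

Derivation:
Round 1: pos1(id60) recv 87: fwd; pos2(id32) recv 60: fwd; pos3(id96) recv 32: drop; pos4(id97) recv 96: drop; pos0(id87) recv 97: fwd
Round 2: pos2(id32) recv 87: fwd; pos3(id96) recv 60: drop; pos1(id60) recv 97: fwd
Round 3: pos3(id96) recv 87: drop; pos2(id32) recv 97: fwd
Round 4: pos3(id96) recv 97: fwd
Round 5: pos4(id97) recv 97: ELECTED
Message ID 87 originates at pos 0; dropped at pos 3 in round 3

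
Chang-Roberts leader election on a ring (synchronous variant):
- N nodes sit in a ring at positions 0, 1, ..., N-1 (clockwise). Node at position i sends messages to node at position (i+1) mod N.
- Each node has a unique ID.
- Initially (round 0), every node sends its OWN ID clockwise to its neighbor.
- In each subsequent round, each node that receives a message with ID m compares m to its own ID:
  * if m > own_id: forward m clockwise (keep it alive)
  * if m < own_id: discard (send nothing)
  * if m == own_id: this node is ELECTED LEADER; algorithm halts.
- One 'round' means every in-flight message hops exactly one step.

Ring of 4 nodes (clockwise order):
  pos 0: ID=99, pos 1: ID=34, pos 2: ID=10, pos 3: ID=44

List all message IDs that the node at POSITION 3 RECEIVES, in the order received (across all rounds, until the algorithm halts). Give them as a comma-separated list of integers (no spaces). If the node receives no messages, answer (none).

Answer: 10,34,99

Derivation:
Round 1: pos1(id34) recv 99: fwd; pos2(id10) recv 34: fwd; pos3(id44) recv 10: drop; pos0(id99) recv 44: drop
Round 2: pos2(id10) recv 99: fwd; pos3(id44) recv 34: drop
Round 3: pos3(id44) recv 99: fwd
Round 4: pos0(id99) recv 99: ELECTED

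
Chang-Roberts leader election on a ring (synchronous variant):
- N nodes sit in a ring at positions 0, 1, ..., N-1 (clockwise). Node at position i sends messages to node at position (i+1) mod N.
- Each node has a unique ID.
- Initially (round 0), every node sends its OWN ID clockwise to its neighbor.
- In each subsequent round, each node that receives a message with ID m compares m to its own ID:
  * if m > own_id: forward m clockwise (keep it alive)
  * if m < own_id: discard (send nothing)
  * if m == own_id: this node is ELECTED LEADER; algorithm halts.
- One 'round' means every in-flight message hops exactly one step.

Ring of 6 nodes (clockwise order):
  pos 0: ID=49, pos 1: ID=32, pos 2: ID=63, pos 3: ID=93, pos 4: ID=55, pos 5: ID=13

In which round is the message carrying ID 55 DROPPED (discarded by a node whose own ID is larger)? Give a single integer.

Round 1: pos1(id32) recv 49: fwd; pos2(id63) recv 32: drop; pos3(id93) recv 63: drop; pos4(id55) recv 93: fwd; pos5(id13) recv 55: fwd; pos0(id49) recv 13: drop
Round 2: pos2(id63) recv 49: drop; pos5(id13) recv 93: fwd; pos0(id49) recv 55: fwd
Round 3: pos0(id49) recv 93: fwd; pos1(id32) recv 55: fwd
Round 4: pos1(id32) recv 93: fwd; pos2(id63) recv 55: drop
Round 5: pos2(id63) recv 93: fwd
Round 6: pos3(id93) recv 93: ELECTED
Message ID 55 originates at pos 4; dropped at pos 2 in round 4

Answer: 4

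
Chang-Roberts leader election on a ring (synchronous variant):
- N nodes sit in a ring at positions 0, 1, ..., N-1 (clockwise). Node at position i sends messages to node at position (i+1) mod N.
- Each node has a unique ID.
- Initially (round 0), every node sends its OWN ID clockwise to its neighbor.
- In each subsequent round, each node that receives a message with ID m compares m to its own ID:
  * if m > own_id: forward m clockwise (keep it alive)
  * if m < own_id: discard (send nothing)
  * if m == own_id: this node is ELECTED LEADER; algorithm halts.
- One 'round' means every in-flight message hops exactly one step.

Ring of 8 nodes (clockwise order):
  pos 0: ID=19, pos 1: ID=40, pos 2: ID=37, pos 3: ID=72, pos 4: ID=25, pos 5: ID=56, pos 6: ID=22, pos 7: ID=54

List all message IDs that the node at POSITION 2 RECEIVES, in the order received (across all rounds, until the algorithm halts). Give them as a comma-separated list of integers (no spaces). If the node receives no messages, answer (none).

Round 1: pos1(id40) recv 19: drop; pos2(id37) recv 40: fwd; pos3(id72) recv 37: drop; pos4(id25) recv 72: fwd; pos5(id56) recv 25: drop; pos6(id22) recv 56: fwd; pos7(id54) recv 22: drop; pos0(id19) recv 54: fwd
Round 2: pos3(id72) recv 40: drop; pos5(id56) recv 72: fwd; pos7(id54) recv 56: fwd; pos1(id40) recv 54: fwd
Round 3: pos6(id22) recv 72: fwd; pos0(id19) recv 56: fwd; pos2(id37) recv 54: fwd
Round 4: pos7(id54) recv 72: fwd; pos1(id40) recv 56: fwd; pos3(id72) recv 54: drop
Round 5: pos0(id19) recv 72: fwd; pos2(id37) recv 56: fwd
Round 6: pos1(id40) recv 72: fwd; pos3(id72) recv 56: drop
Round 7: pos2(id37) recv 72: fwd
Round 8: pos3(id72) recv 72: ELECTED

Answer: 40,54,56,72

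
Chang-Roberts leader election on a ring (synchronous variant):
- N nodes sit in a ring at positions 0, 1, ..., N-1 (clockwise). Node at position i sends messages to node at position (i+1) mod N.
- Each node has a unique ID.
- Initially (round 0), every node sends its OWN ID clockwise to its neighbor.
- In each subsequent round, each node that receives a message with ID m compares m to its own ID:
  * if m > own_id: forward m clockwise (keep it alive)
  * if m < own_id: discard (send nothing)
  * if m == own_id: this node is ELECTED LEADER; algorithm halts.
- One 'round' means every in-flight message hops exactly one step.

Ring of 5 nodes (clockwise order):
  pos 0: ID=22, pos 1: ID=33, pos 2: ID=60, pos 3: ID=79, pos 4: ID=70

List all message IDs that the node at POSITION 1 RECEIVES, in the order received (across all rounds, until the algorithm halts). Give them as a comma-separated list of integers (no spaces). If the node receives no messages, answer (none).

Round 1: pos1(id33) recv 22: drop; pos2(id60) recv 33: drop; pos3(id79) recv 60: drop; pos4(id70) recv 79: fwd; pos0(id22) recv 70: fwd
Round 2: pos0(id22) recv 79: fwd; pos1(id33) recv 70: fwd
Round 3: pos1(id33) recv 79: fwd; pos2(id60) recv 70: fwd
Round 4: pos2(id60) recv 79: fwd; pos3(id79) recv 70: drop
Round 5: pos3(id79) recv 79: ELECTED

Answer: 22,70,79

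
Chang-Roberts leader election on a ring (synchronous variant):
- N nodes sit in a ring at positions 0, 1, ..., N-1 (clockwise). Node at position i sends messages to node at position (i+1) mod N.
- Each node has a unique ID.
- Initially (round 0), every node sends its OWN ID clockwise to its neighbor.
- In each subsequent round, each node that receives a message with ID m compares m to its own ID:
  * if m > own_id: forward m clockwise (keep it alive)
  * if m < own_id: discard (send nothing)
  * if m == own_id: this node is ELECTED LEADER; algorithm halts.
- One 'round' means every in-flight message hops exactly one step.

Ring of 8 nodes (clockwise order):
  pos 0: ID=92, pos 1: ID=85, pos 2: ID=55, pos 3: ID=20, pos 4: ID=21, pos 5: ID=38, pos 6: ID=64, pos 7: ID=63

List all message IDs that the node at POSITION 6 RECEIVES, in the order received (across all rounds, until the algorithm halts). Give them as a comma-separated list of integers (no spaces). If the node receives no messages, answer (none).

Answer: 38,55,85,92

Derivation:
Round 1: pos1(id85) recv 92: fwd; pos2(id55) recv 85: fwd; pos3(id20) recv 55: fwd; pos4(id21) recv 20: drop; pos5(id38) recv 21: drop; pos6(id64) recv 38: drop; pos7(id63) recv 64: fwd; pos0(id92) recv 63: drop
Round 2: pos2(id55) recv 92: fwd; pos3(id20) recv 85: fwd; pos4(id21) recv 55: fwd; pos0(id92) recv 64: drop
Round 3: pos3(id20) recv 92: fwd; pos4(id21) recv 85: fwd; pos5(id38) recv 55: fwd
Round 4: pos4(id21) recv 92: fwd; pos5(id38) recv 85: fwd; pos6(id64) recv 55: drop
Round 5: pos5(id38) recv 92: fwd; pos6(id64) recv 85: fwd
Round 6: pos6(id64) recv 92: fwd; pos7(id63) recv 85: fwd
Round 7: pos7(id63) recv 92: fwd; pos0(id92) recv 85: drop
Round 8: pos0(id92) recv 92: ELECTED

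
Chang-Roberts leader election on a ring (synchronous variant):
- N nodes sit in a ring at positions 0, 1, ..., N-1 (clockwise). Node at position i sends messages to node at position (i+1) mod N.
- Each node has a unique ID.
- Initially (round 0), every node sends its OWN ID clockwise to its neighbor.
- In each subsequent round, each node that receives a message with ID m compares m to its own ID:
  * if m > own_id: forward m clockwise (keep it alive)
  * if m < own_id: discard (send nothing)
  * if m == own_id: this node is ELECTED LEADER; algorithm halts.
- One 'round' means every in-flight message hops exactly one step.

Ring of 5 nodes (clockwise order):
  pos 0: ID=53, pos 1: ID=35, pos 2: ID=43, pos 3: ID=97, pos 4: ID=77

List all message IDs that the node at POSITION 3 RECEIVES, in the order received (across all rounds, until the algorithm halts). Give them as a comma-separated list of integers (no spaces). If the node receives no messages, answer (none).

Answer: 43,53,77,97

Derivation:
Round 1: pos1(id35) recv 53: fwd; pos2(id43) recv 35: drop; pos3(id97) recv 43: drop; pos4(id77) recv 97: fwd; pos0(id53) recv 77: fwd
Round 2: pos2(id43) recv 53: fwd; pos0(id53) recv 97: fwd; pos1(id35) recv 77: fwd
Round 3: pos3(id97) recv 53: drop; pos1(id35) recv 97: fwd; pos2(id43) recv 77: fwd
Round 4: pos2(id43) recv 97: fwd; pos3(id97) recv 77: drop
Round 5: pos3(id97) recv 97: ELECTED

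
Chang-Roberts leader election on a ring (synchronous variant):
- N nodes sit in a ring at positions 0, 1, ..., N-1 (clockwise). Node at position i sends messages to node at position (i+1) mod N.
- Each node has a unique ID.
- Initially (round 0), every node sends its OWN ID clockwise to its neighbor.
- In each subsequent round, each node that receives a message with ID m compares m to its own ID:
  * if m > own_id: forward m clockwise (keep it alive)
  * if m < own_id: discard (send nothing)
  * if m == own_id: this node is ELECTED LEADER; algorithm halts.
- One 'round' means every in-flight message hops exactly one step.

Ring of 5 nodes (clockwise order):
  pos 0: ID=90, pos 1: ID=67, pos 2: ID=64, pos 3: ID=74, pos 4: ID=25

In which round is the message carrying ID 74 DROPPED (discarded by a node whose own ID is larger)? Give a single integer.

Round 1: pos1(id67) recv 90: fwd; pos2(id64) recv 67: fwd; pos3(id74) recv 64: drop; pos4(id25) recv 74: fwd; pos0(id90) recv 25: drop
Round 2: pos2(id64) recv 90: fwd; pos3(id74) recv 67: drop; pos0(id90) recv 74: drop
Round 3: pos3(id74) recv 90: fwd
Round 4: pos4(id25) recv 90: fwd
Round 5: pos0(id90) recv 90: ELECTED
Message ID 74 originates at pos 3; dropped at pos 0 in round 2

Answer: 2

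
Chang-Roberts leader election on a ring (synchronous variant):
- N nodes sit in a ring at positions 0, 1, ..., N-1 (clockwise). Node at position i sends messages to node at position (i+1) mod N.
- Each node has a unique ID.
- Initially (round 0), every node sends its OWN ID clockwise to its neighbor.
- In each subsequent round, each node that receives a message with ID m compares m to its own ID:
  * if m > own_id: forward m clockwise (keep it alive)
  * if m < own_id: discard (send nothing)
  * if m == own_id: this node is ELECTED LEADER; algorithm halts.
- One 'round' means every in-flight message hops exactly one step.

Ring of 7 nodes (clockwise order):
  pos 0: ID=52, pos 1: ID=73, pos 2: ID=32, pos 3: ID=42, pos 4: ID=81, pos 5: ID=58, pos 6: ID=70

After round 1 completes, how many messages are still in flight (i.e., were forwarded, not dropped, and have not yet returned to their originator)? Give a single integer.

Answer: 3

Derivation:
Round 1: pos1(id73) recv 52: drop; pos2(id32) recv 73: fwd; pos3(id42) recv 32: drop; pos4(id81) recv 42: drop; pos5(id58) recv 81: fwd; pos6(id70) recv 58: drop; pos0(id52) recv 70: fwd
After round 1: 3 messages still in flight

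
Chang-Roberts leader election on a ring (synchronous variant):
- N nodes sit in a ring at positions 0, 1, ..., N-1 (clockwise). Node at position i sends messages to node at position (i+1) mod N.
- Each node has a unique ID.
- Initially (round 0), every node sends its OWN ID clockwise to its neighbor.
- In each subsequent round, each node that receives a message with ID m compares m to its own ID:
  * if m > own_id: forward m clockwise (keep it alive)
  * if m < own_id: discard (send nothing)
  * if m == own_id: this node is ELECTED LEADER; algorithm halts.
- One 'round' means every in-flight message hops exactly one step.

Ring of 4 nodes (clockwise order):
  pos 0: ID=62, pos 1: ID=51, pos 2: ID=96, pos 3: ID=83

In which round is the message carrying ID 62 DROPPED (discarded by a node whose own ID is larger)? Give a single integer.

Answer: 2

Derivation:
Round 1: pos1(id51) recv 62: fwd; pos2(id96) recv 51: drop; pos3(id83) recv 96: fwd; pos0(id62) recv 83: fwd
Round 2: pos2(id96) recv 62: drop; pos0(id62) recv 96: fwd; pos1(id51) recv 83: fwd
Round 3: pos1(id51) recv 96: fwd; pos2(id96) recv 83: drop
Round 4: pos2(id96) recv 96: ELECTED
Message ID 62 originates at pos 0; dropped at pos 2 in round 2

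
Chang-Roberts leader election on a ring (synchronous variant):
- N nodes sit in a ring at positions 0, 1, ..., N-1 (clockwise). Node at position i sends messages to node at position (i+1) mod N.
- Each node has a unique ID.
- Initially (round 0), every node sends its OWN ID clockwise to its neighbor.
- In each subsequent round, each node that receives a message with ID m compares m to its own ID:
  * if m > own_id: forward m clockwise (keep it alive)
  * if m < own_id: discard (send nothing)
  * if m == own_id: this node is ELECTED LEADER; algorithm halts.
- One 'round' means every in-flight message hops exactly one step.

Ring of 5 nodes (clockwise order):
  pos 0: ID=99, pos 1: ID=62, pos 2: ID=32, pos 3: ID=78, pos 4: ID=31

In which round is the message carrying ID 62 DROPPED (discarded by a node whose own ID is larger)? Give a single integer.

Answer: 2

Derivation:
Round 1: pos1(id62) recv 99: fwd; pos2(id32) recv 62: fwd; pos3(id78) recv 32: drop; pos4(id31) recv 78: fwd; pos0(id99) recv 31: drop
Round 2: pos2(id32) recv 99: fwd; pos3(id78) recv 62: drop; pos0(id99) recv 78: drop
Round 3: pos3(id78) recv 99: fwd
Round 4: pos4(id31) recv 99: fwd
Round 5: pos0(id99) recv 99: ELECTED
Message ID 62 originates at pos 1; dropped at pos 3 in round 2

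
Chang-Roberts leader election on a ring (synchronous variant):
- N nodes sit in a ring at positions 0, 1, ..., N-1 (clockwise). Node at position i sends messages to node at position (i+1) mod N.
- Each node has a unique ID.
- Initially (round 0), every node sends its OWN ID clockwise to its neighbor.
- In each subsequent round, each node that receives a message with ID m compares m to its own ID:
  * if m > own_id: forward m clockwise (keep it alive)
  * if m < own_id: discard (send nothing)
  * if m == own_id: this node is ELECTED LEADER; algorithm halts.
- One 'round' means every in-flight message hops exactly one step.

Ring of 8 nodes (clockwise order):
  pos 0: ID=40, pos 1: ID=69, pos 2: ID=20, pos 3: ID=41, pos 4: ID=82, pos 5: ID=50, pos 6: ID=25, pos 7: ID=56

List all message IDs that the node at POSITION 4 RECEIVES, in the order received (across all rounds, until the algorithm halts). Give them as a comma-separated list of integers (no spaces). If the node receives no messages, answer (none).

Answer: 41,69,82

Derivation:
Round 1: pos1(id69) recv 40: drop; pos2(id20) recv 69: fwd; pos3(id41) recv 20: drop; pos4(id82) recv 41: drop; pos5(id50) recv 82: fwd; pos6(id25) recv 50: fwd; pos7(id56) recv 25: drop; pos0(id40) recv 56: fwd
Round 2: pos3(id41) recv 69: fwd; pos6(id25) recv 82: fwd; pos7(id56) recv 50: drop; pos1(id69) recv 56: drop
Round 3: pos4(id82) recv 69: drop; pos7(id56) recv 82: fwd
Round 4: pos0(id40) recv 82: fwd
Round 5: pos1(id69) recv 82: fwd
Round 6: pos2(id20) recv 82: fwd
Round 7: pos3(id41) recv 82: fwd
Round 8: pos4(id82) recv 82: ELECTED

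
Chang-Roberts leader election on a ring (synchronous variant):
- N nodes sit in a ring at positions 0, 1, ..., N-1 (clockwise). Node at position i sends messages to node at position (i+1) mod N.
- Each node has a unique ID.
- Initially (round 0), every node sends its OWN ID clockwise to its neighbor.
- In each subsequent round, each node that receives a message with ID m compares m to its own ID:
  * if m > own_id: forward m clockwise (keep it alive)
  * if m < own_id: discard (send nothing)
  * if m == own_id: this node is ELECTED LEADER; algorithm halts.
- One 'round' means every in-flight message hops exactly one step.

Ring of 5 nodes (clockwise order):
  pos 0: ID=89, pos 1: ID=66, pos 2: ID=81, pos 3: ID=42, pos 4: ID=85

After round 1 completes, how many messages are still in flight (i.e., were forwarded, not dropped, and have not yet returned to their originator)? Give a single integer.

Round 1: pos1(id66) recv 89: fwd; pos2(id81) recv 66: drop; pos3(id42) recv 81: fwd; pos4(id85) recv 42: drop; pos0(id89) recv 85: drop
After round 1: 2 messages still in flight

Answer: 2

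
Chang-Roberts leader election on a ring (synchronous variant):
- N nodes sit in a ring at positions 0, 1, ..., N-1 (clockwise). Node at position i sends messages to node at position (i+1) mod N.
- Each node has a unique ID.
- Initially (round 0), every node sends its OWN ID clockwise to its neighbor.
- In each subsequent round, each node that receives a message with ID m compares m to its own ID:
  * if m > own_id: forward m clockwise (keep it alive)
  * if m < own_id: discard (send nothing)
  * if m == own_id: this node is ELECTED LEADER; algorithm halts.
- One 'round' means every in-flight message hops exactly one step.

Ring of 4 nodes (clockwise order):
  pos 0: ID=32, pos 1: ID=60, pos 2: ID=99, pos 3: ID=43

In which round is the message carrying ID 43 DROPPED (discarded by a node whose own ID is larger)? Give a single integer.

Round 1: pos1(id60) recv 32: drop; pos2(id99) recv 60: drop; pos3(id43) recv 99: fwd; pos0(id32) recv 43: fwd
Round 2: pos0(id32) recv 99: fwd; pos1(id60) recv 43: drop
Round 3: pos1(id60) recv 99: fwd
Round 4: pos2(id99) recv 99: ELECTED
Message ID 43 originates at pos 3; dropped at pos 1 in round 2

Answer: 2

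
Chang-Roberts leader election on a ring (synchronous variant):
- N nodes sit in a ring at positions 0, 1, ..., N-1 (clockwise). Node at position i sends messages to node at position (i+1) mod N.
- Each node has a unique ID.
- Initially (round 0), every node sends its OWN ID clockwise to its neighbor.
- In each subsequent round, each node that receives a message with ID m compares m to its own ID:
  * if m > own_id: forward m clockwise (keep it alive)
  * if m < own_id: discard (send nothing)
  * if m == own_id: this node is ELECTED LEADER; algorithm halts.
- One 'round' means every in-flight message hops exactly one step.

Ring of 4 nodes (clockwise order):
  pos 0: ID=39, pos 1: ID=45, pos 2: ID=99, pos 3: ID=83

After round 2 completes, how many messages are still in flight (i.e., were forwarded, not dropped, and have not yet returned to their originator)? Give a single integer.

Answer: 2

Derivation:
Round 1: pos1(id45) recv 39: drop; pos2(id99) recv 45: drop; pos3(id83) recv 99: fwd; pos0(id39) recv 83: fwd
Round 2: pos0(id39) recv 99: fwd; pos1(id45) recv 83: fwd
After round 2: 2 messages still in flight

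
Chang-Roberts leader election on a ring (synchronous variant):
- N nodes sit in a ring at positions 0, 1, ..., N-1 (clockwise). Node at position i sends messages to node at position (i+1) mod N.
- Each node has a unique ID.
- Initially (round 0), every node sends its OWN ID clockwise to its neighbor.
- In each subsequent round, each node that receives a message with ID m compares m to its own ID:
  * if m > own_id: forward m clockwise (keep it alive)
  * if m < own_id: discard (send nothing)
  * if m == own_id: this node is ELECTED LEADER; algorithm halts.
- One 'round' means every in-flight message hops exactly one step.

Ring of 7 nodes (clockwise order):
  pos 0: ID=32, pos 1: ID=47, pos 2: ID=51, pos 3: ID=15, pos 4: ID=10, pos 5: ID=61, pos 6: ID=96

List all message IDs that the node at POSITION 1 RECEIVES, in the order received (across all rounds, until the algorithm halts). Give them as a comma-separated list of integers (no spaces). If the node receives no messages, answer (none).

Round 1: pos1(id47) recv 32: drop; pos2(id51) recv 47: drop; pos3(id15) recv 51: fwd; pos4(id10) recv 15: fwd; pos5(id61) recv 10: drop; pos6(id96) recv 61: drop; pos0(id32) recv 96: fwd
Round 2: pos4(id10) recv 51: fwd; pos5(id61) recv 15: drop; pos1(id47) recv 96: fwd
Round 3: pos5(id61) recv 51: drop; pos2(id51) recv 96: fwd
Round 4: pos3(id15) recv 96: fwd
Round 5: pos4(id10) recv 96: fwd
Round 6: pos5(id61) recv 96: fwd
Round 7: pos6(id96) recv 96: ELECTED

Answer: 32,96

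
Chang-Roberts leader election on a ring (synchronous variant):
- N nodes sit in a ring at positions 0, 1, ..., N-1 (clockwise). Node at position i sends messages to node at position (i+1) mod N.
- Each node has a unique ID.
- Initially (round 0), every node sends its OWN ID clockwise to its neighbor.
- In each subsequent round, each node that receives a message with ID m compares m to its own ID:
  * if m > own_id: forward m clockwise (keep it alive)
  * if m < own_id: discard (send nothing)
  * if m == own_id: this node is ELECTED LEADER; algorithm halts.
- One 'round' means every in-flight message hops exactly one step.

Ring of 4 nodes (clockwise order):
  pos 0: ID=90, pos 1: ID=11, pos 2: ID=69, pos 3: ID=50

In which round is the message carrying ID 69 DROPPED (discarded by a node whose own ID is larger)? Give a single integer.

Round 1: pos1(id11) recv 90: fwd; pos2(id69) recv 11: drop; pos3(id50) recv 69: fwd; pos0(id90) recv 50: drop
Round 2: pos2(id69) recv 90: fwd; pos0(id90) recv 69: drop
Round 3: pos3(id50) recv 90: fwd
Round 4: pos0(id90) recv 90: ELECTED
Message ID 69 originates at pos 2; dropped at pos 0 in round 2

Answer: 2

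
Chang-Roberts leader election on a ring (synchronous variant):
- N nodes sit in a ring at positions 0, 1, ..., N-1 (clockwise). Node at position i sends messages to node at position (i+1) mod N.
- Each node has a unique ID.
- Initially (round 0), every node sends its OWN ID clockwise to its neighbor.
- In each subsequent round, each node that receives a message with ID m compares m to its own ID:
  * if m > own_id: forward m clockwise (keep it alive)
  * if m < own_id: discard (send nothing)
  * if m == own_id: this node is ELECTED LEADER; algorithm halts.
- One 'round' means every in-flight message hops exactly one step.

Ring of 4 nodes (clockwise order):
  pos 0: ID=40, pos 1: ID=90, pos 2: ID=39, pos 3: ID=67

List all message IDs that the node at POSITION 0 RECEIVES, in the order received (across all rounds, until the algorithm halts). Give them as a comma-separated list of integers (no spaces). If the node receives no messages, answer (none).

Round 1: pos1(id90) recv 40: drop; pos2(id39) recv 90: fwd; pos3(id67) recv 39: drop; pos0(id40) recv 67: fwd
Round 2: pos3(id67) recv 90: fwd; pos1(id90) recv 67: drop
Round 3: pos0(id40) recv 90: fwd
Round 4: pos1(id90) recv 90: ELECTED

Answer: 67,90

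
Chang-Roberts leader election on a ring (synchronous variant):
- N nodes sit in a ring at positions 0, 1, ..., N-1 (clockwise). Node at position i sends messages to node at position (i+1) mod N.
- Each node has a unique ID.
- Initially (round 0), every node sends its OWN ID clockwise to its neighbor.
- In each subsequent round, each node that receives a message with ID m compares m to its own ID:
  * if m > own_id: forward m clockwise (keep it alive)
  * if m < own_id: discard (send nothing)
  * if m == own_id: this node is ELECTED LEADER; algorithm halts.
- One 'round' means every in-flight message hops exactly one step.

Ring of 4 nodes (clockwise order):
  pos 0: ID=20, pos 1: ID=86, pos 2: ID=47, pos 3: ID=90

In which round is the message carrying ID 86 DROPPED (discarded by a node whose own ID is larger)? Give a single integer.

Round 1: pos1(id86) recv 20: drop; pos2(id47) recv 86: fwd; pos3(id90) recv 47: drop; pos0(id20) recv 90: fwd
Round 2: pos3(id90) recv 86: drop; pos1(id86) recv 90: fwd
Round 3: pos2(id47) recv 90: fwd
Round 4: pos3(id90) recv 90: ELECTED
Message ID 86 originates at pos 1; dropped at pos 3 in round 2

Answer: 2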